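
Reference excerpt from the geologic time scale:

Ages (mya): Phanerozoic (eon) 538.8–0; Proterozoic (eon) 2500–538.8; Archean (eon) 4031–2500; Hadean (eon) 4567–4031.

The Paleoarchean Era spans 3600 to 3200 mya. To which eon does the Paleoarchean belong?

The Paleoarchean (3600–3200 Ma) lies entirely within 4031–2500 Ma, the Archean Eon.

Archean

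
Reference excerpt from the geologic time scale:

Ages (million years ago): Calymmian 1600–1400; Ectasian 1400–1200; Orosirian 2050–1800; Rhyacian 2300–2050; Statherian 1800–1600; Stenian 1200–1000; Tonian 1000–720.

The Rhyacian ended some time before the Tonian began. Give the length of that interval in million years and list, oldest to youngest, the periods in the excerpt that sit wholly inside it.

The Rhyacian closes at 2050 Ma and the Tonian opens at 1000 Ma, so the interval is 2050 − 1000 = 1050 Myr.
A period fits inside if it starts at or after 2050 Ma and ends at or before 1000 Ma; oldest first that gives Orosirian, Statherian, Calymmian, Ectasian, Stenian.

1050 million years; Orosirian, Statherian, Calymmian, Ectasian, Stenian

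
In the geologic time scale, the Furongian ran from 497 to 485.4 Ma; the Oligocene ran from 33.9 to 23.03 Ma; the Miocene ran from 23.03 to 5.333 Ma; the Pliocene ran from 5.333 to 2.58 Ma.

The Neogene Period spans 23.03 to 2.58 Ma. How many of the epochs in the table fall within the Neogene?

2

Epochs inside 23.03–2.58 Ma: Miocene, Pliocene — 2 in total.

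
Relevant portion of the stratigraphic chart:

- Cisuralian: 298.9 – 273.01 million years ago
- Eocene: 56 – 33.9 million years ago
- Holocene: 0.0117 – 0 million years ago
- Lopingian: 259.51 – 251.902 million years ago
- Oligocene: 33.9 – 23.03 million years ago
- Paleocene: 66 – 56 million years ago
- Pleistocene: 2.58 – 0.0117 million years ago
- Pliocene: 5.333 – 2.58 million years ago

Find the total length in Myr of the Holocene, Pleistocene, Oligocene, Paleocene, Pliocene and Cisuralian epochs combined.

52.093 million years

Each duration: Holocene = 0.0117; Pleistocene = 2.5683; Oligocene = 10.87; Paleocene = 10; Pliocene = 2.753; Cisuralian = 25.89.
Sum: 0.0117 + 2.5683 + 10.87 + 10 + 2.753 + 25.89 = 52.093 Myr.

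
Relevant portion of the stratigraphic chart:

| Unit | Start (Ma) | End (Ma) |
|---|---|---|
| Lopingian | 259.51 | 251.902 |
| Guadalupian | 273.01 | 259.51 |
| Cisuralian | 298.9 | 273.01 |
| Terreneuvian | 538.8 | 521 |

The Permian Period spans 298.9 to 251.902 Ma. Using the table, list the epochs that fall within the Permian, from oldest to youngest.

Epochs with both bounds inside 298.9–251.902 Ma: Cisuralian (298.9–273.01), Guadalupian (273.01–259.51), Lopingian (259.51–251.902).

Cisuralian, Guadalupian, Lopingian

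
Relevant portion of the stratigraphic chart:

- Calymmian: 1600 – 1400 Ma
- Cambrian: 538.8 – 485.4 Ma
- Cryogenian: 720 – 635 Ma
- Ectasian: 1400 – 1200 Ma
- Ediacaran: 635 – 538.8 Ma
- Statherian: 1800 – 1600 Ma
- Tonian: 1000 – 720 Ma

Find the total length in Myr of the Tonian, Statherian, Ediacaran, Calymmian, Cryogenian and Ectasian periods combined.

1061.2 million years

Duration is start − end for each: (1000 − 720) + (1800 − 1600) + (635 − 538.8) + (1600 − 1400) + (720 − 635) + (1400 − 1200).
That is 280 + 200 + 96.2 + 200 + 85 + 200, which totals 1061.2 million years.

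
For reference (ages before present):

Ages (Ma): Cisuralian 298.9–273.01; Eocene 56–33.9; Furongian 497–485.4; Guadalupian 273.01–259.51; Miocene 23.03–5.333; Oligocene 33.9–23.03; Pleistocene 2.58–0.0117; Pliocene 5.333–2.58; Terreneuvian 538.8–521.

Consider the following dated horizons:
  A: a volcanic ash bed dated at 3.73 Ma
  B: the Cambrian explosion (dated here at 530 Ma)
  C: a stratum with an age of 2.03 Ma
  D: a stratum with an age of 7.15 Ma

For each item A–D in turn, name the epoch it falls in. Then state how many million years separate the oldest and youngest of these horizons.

A — Pliocene; B — Terreneuvian; C — Pleistocene; D — Miocene; span 527.97 million years

A: 3.73 Ma lies in 5.333–2.58 Ma, so Pliocene.
B: 530 Ma lies in 538.8–521 Ma, so Terreneuvian.
C: 2.03 Ma lies in 2.58–0.0117 Ma, so Pleistocene.
D: 7.15 Ma lies in 23.03–5.333 Ma, so Miocene.
Oldest = 530 Ma, youngest = 2.03 Ma → span 527.97 Myr.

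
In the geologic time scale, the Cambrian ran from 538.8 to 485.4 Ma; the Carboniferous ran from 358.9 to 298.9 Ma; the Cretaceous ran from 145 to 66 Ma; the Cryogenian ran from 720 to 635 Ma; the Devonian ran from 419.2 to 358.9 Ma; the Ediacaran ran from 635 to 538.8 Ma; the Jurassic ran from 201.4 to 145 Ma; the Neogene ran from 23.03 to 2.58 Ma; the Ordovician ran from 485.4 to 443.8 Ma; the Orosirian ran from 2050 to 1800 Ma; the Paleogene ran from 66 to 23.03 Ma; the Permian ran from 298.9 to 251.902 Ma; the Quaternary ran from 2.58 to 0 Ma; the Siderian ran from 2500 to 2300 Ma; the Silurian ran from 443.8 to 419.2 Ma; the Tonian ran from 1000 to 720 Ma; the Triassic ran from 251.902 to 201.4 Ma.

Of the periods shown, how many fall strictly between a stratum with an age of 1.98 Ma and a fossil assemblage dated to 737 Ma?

13

The older date is 737 Ma and the younger is 1.98 Ma.
Periods with start < 737 and end > 1.98 Ma: Cryogenian (720–635), Ediacaran (635–538.8), Cambrian (538.8–485.4), Ordovician (485.4–443.8), Silurian (443.8–419.2), Devonian (419.2–358.9), Carboniferous (358.9–298.9), Permian (298.9–251.902), Triassic (251.902–201.4), Jurassic (201.4–145), Cretaceous (145–66), Paleogene (66–23.03), Neogene (23.03–2.58).
That is 13 complete periods.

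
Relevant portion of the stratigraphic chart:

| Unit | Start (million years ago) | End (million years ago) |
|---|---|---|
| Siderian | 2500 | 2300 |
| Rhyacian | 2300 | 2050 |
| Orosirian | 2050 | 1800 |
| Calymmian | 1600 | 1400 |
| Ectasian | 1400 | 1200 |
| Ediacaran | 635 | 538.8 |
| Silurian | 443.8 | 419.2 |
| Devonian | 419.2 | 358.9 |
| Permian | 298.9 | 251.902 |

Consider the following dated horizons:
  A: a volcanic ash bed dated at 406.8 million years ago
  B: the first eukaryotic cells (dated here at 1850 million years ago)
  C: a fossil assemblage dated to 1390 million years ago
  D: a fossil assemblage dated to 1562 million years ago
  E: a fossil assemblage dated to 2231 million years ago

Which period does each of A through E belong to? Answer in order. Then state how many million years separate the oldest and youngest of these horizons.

A — Devonian; B — Orosirian; C — Ectasian; D — Calymmian; E — Rhyacian; span 1824.2 million years

A: 406.8 Ma lies in 419.2–358.9 Ma, so Devonian.
B: 1850 Ma lies in 2050–1800 Ma, so Orosirian.
C: 1390 Ma lies in 1400–1200 Ma, so Ectasian.
D: 1562 Ma lies in 1600–1400 Ma, so Calymmian.
E: 2231 Ma lies in 2300–2050 Ma, so Rhyacian.
Oldest = 2231 Ma, youngest = 406.8 Ma → span 1824.2 Myr.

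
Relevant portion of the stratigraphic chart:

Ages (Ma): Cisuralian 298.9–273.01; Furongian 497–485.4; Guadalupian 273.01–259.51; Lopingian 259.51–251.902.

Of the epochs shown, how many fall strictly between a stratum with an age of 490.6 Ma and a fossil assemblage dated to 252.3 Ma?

2

The older date is 490.6 Ma and the younger is 252.3 Ma.
Epochs with start < 490.6 and end > 252.3 Ma: Cisuralian (298.9–273.01), Guadalupian (273.01–259.51).
That is 2 complete epochs.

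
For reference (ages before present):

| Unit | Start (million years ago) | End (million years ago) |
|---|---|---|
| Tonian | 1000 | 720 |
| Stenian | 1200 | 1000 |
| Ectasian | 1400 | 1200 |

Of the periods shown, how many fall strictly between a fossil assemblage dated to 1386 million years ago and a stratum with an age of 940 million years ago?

1

1386 Ma sits inside the Ectasian (1400–1200) and 940 Ma inside the Tonian (1000–720); neither of those is wholly between the two dates.
The listed periods lying completely between them are Stenian — 1 in all.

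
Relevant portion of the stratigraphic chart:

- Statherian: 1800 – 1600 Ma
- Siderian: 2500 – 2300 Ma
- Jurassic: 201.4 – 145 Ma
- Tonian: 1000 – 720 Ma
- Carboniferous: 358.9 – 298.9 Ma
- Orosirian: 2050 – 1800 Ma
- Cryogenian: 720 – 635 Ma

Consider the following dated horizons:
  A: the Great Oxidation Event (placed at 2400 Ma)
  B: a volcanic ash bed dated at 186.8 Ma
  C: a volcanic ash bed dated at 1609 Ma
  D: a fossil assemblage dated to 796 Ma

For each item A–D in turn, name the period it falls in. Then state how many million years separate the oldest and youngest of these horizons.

A: 2400 Ma lies in 2500–2300 Ma, so Siderian.
B: 186.8 Ma lies in 201.4–145 Ma, so Jurassic.
C: 1609 Ma lies in 1800–1600 Ma, so Statherian.
D: 796 Ma lies in 1000–720 Ma, so Tonian.
Oldest = 2400 Ma, youngest = 186.8 Ma → span 2213.2 Myr.

A — Siderian; B — Jurassic; C — Statherian; D — Tonian; span 2213.2 million years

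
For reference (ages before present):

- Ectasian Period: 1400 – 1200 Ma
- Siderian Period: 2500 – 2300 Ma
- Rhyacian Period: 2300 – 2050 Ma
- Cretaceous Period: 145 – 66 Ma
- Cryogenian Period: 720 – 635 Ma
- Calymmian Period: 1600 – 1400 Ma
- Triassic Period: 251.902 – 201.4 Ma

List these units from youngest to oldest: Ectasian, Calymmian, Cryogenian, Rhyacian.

Cryogenian, then Ectasian, then Calymmian, then Rhyacian

The oldest of these is Rhyacian (starts 2300 Ma) and the youngest is Cryogenian (ends 635 Ma).
In between, by decreasing start age: Calymmian (1600), Ectasian (1400).
Listing youngest first means reversing that sequence.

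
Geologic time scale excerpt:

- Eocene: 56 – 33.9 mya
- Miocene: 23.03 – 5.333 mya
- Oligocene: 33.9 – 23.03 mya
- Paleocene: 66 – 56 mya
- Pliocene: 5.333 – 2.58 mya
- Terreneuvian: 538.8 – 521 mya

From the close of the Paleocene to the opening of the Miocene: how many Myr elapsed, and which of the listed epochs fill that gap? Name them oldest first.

End of Paleocene = 56 Ma; start of Miocene = 23.03 Ma.
Gap = 56 − 23.03 = 32.97 Myr.
Epochs wholly inside 56–23.03 Ma: Eocene (56–33.9), Oligocene (33.9–23.03).

32.97 million years; Eocene, Oligocene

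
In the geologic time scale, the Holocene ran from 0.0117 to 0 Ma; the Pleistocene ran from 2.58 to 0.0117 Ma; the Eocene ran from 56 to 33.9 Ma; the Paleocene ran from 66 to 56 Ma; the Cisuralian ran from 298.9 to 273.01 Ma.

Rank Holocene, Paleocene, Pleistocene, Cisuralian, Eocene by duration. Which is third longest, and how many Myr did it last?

Durations: Holocene 0.0117; Paleocene 10; Pleistocene 2.5683; Cisuralian 25.89; Eocene 22.1 Myr.
Sorted longest-first: Cisuralian (25.89), Eocene (22.1), Paleocene (10), Pleistocene (2.5683), Holocene (0.0117).
The third longest is Paleocene at 10 Myr.

Paleocene, 10 million years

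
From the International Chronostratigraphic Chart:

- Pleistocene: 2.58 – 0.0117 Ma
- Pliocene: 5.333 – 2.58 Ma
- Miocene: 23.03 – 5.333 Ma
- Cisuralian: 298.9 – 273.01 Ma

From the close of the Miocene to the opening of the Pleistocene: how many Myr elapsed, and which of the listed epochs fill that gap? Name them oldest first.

The Miocene closes at 5.333 Ma and the Pleistocene opens at 2.58 Ma, so the interval is 5.333 − 2.58 = 2.753 Myr.
An epoch fits inside if it starts at or after 5.333 Ma and ends at or before 2.58 Ma; oldest first that gives Pliocene.

2.753 million years; Pliocene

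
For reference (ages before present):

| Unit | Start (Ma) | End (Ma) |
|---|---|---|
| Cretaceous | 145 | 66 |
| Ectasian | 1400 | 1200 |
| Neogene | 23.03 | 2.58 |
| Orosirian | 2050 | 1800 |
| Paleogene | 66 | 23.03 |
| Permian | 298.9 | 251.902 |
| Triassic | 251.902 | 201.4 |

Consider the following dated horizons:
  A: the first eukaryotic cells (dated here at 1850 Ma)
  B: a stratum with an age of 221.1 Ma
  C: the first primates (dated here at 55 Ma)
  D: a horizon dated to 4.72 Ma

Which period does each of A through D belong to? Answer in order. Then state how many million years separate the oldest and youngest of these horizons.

Match each age against the start–end ranges in the excerpt: A = 1850 Ma → Orosirian (2050–1800); B = 221.1 Ma → Triassic (251.902–201.4); C = 55 Ma → Paleogene (66–23.03); D = 4.72 Ma → Neogene (23.03–2.58).
The largest age is 1850 Ma and the smallest is 4.72 Ma; their difference is 1845.28 Myr.

A — Orosirian; B — Triassic; C — Paleogene; D — Neogene; span 1845.28 million years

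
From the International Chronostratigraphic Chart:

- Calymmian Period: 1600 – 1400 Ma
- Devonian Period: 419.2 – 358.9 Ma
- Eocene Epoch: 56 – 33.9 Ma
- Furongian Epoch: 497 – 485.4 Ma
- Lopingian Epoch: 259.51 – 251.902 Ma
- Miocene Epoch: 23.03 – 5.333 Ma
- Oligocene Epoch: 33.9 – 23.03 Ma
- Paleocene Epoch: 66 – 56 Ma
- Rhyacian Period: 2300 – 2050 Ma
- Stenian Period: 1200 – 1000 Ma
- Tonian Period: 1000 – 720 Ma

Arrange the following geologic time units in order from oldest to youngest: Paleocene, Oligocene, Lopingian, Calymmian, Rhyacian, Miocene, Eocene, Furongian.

Rhyacian, then Calymmian, then Furongian, then Lopingian, then Paleocene, then Eocene, then Oligocene, then Miocene

The oldest of these is Rhyacian (starts 2300 Ma) and the youngest is Miocene (ends 5.333 Ma).
In between, by decreasing start age: Calymmian (1600), Furongian (497), Lopingian (259.51), Paleocene (66), Eocene (56), Oligocene (33.9).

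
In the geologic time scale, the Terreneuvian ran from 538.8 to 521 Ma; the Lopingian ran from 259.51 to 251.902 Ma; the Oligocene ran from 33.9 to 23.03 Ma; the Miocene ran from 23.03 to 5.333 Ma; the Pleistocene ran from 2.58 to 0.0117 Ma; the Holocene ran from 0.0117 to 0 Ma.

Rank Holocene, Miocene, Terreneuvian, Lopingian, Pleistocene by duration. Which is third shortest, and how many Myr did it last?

Start − end for each: Holocene 0.0117 − 0 = 0.0117; Miocene 23.03 − 5.333 = 17.697; Terreneuvian 538.8 − 521 = 17.8; Lopingian 259.51 − 251.902 = 7.608; Pleistocene 2.58 − 0.0117 = 2.5683.
Ranking these from shortest: Holocene < Pleistocene < Lopingian < Miocene < Terreneuvian.
Position 3 in that ranking is Lopingian, which lasted 7.608 Myr.

Lopingian, 7.608 million years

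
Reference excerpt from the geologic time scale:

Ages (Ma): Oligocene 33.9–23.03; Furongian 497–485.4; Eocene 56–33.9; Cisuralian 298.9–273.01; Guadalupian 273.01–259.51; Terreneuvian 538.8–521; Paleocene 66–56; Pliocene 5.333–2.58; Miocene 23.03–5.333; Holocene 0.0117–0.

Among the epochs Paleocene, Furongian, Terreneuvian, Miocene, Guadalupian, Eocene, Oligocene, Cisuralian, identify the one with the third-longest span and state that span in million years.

Terreneuvian, 17.8 million years

Start − end for each: Paleocene 66 − 56 = 10; Furongian 497 − 485.4 = 11.6; Terreneuvian 538.8 − 521 = 17.8; Miocene 23.03 − 5.333 = 17.697; Guadalupian 273.01 − 259.51 = 13.5; Eocene 56 − 33.9 = 22.1; Oligocene 33.9 − 23.03 = 10.87; Cisuralian 298.9 − 273.01 = 25.89.
Ranking these from longest: Cisuralian > Eocene > Terreneuvian > Miocene > Guadalupian > Furongian > Oligocene > Paleocene.
Position 3 in that ranking is Terreneuvian, which lasted 17.8 Myr.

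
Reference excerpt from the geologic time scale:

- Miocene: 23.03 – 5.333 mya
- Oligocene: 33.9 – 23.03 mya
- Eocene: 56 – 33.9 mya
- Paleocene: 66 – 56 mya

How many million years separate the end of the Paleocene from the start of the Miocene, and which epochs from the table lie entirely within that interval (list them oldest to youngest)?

32.97 million years; Eocene, Oligocene

The Paleocene closes at 56 Ma and the Miocene opens at 23.03 Ma, so the interval is 56 − 23.03 = 32.97 Myr.
An epoch fits inside if it starts at or after 56 Ma and ends at or before 23.03 Ma; oldest first that gives Eocene, Oligocene.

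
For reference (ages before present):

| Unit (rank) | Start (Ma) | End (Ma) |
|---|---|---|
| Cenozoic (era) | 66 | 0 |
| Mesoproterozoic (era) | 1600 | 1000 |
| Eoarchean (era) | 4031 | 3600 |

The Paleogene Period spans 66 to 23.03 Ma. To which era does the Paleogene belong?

Cenozoic

The Paleogene (66–23.03 Ma) lies entirely within 66–0 Ma, the Cenozoic Era.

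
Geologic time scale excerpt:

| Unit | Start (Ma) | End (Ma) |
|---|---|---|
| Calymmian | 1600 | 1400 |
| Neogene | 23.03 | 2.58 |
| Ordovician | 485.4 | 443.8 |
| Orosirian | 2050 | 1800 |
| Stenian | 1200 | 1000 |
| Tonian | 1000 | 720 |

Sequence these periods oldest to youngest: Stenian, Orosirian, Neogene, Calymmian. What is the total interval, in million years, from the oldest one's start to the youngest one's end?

Orosirian, Calymmian, Stenian, Neogene; total span 2047.42 Myr

From the excerpt: Stenian 1200–1000; Orosirian 2050–1800; Neogene 23.03–2.58; Calymmian 1600–1400 (Ma).
Larger Ma is earlier, so the oldest is Orosirian and the youngest is Neogene; oldest to youngest: Orosirian, Calymmian, Stenian, Neogene.
Oldest start 2050 minus youngest end 2.58 gives 2047.42 Myr overall.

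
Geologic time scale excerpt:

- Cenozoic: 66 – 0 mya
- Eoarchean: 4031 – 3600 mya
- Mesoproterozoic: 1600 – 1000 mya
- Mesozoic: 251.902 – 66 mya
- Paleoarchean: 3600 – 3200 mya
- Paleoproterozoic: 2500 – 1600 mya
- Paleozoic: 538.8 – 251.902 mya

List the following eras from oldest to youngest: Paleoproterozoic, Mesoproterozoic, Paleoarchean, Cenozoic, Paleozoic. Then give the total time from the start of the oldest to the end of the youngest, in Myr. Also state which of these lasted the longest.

From the excerpt: Paleoproterozoic 2500–1600; Mesoproterozoic 1600–1000; Paleoarchean 3600–3200; Cenozoic 66–0; Paleozoic 538.8–251.902 (Ma).
Larger Ma is earlier, so the oldest is Paleoarchean and the youngest is Cenozoic; oldest to youngest: Paleoarchean, Paleoproterozoic, Mesoproterozoic, Paleozoic, Cenozoic.
Oldest start 3600 minus youngest end 0 gives 3600 Myr overall.
Individual lengths (start − end): Mesoproterozoic 600; Paleozoic 286.898; Cenozoic 66; Paleoproterozoic 900; Paleoarchean 400. The largest is Paleoproterozoic at 900 Myr.

Paleoarchean, Paleoproterozoic, Mesoproterozoic, Paleozoic, Cenozoic; total span 3600 Myr; longest is Paleoproterozoic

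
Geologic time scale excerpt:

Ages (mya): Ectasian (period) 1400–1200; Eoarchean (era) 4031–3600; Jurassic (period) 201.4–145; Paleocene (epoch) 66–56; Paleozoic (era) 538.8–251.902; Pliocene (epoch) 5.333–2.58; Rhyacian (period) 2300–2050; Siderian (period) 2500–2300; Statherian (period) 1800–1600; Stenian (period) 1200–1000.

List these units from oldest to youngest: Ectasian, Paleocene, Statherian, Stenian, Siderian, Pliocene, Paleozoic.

Siderian, Statherian, Ectasian, Stenian, Paleozoic, Paleocene, Pliocene

Sorting by start age (descending Ma, since larger Ma = older): Siderian began 2500, Statherian began 1800, Ectasian began 1400, Stenian began 1200, Paleozoic began 538.8, Paleocene began 66, Pliocene began 5.333.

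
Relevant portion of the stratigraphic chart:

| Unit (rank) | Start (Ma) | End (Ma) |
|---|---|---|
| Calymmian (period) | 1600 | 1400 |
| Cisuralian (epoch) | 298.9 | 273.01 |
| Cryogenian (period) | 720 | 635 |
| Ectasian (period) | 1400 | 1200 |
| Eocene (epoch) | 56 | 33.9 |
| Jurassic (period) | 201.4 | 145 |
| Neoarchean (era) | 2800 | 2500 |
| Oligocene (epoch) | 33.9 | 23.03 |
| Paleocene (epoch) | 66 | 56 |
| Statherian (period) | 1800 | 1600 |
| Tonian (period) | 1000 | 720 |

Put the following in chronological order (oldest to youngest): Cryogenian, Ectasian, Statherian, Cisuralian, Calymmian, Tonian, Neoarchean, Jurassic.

Sorting by start age (descending Ma, since larger Ma = older): Neoarchean began 2800, Statherian began 1800, Calymmian began 1600, Ectasian began 1400, Tonian began 1000, Cryogenian began 720, Cisuralian began 298.9, Jurassic began 201.4.

Neoarchean, Statherian, Calymmian, Ectasian, Tonian, Cryogenian, Cisuralian, Jurassic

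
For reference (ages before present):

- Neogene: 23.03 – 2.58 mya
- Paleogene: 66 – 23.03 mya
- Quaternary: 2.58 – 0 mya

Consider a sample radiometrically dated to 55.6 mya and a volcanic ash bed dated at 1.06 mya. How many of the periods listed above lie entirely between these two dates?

1

The older date is 55.6 Ma and the younger is 1.06 Ma.
Periods with start < 55.6 and end > 1.06 Ma: Neogene (23.03–2.58).
That is 1 complete period.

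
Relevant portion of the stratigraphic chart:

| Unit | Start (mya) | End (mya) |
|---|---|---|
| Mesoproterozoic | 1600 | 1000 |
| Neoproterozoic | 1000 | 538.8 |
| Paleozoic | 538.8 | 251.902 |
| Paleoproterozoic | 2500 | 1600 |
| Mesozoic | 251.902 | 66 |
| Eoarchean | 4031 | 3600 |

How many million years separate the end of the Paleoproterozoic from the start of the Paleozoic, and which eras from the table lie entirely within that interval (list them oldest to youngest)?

The Paleoproterozoic closes at 1600 Ma and the Paleozoic opens at 538.8 Ma, so the interval is 1600 − 538.8 = 1061.2 Myr.
An era fits inside if it starts at or after 1600 Ma and ends at or before 538.8 Ma; oldest first that gives Mesoproterozoic, Neoproterozoic.

1061.2 million years; Mesoproterozoic, Neoproterozoic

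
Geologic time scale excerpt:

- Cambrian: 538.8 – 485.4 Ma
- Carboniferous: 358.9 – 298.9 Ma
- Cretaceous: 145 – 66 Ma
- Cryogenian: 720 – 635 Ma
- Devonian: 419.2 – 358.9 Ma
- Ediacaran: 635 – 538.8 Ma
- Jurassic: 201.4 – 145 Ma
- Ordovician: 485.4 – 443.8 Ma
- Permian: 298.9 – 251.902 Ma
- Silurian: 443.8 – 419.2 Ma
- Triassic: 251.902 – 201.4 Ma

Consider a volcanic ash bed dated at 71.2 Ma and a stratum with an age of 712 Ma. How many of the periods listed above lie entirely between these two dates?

9

The older date is 712 Ma and the younger is 71.2 Ma.
Periods with start < 712 and end > 71.2 Ma: Ediacaran (635–538.8), Cambrian (538.8–485.4), Ordovician (485.4–443.8), Silurian (443.8–419.2), Devonian (419.2–358.9), Carboniferous (358.9–298.9), Permian (298.9–251.902), Triassic (251.902–201.4), Jurassic (201.4–145).
That is 9 complete periods.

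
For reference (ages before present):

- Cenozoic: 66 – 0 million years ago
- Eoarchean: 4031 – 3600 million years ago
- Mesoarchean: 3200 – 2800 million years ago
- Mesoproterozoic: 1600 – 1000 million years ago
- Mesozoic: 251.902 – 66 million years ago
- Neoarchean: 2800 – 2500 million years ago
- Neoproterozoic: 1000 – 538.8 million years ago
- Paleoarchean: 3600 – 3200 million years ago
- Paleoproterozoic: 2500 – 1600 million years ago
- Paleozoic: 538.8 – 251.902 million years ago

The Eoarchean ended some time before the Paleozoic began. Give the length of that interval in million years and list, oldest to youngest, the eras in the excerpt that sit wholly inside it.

End of Eoarchean = 3600 Ma; start of Paleozoic = 538.8 Ma.
Gap = 3600 − 538.8 = 3061.2 Myr.
Eras wholly inside 3600–538.8 Ma: Paleoarchean (3600–3200), Mesoarchean (3200–2800), Neoarchean (2800–2500), Paleoproterozoic (2500–1600), Mesoproterozoic (1600–1000), Neoproterozoic (1000–538.8).

3061.2 million years; Paleoarchean, Mesoarchean, Neoarchean, Paleoproterozoic, Mesoproterozoic, Neoproterozoic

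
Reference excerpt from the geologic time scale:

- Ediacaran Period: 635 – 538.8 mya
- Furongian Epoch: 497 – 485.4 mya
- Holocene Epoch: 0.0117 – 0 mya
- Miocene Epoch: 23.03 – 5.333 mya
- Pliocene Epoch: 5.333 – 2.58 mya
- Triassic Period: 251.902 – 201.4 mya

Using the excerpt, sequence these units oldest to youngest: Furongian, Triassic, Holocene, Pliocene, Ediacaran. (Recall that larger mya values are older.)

The oldest of these is Ediacaran (starts 635 Ma) and the youngest is Holocene (ends 0 Ma).
In between, by decreasing start age: Furongian (497), Triassic (251.902), Pliocene (5.333).

Ediacaran → Furongian → Triassic → Pliocene → Holocene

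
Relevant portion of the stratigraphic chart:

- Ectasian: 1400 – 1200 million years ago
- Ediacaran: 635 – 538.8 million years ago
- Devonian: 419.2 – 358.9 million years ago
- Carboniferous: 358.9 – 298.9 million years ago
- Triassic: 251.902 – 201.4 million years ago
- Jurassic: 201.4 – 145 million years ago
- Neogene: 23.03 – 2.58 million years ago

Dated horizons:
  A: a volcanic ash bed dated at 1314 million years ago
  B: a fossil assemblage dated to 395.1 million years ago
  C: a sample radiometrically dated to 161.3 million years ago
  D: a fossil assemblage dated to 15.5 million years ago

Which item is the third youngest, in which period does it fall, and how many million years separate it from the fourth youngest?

Sorted youngest-first by Ma: D (15.5), C (161.3), B (395.1), A (1314).
The third youngest is B at 395.1 Ma, which lies in 419.2–358.9 Ma: the Devonian.
The fourth youngest is A at 1314 Ma; separation = |395.1 − 1314| = 918.9 Myr.

B, in the Devonian; 918.9 million years to A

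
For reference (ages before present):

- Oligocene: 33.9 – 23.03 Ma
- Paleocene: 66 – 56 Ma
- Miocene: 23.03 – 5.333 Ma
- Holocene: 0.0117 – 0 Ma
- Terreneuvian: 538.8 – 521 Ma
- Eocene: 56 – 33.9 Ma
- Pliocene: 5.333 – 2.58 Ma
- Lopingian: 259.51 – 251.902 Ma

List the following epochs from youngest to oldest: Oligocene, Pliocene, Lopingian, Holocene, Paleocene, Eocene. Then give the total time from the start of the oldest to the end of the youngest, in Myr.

Holocene, Pliocene, Oligocene, Eocene, Paleocene, Lopingian; total span 259.51 Myr

From the excerpt: Oligocene 33.9–23.03; Pliocene 5.333–2.58; Lopingian 259.51–251.902; Holocene 0.0117–0; Paleocene 66–56; Eocene 56–33.9 (Ma).
Larger Ma is earlier, so the oldest is Lopingian and the youngest is Holocene; youngest to oldest: Holocene, Pliocene, Oligocene, Eocene, Paleocene, Lopingian.
Oldest start 259.51 minus youngest end 0 gives 259.51 Myr overall.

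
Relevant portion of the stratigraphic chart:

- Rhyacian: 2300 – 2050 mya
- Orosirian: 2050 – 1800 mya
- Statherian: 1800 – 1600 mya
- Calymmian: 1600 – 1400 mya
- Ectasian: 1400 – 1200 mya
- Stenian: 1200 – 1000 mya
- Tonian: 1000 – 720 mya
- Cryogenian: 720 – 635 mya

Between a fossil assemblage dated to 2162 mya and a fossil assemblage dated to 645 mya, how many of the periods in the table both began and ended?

The older date is 2162 Ma and the younger is 645 Ma.
Periods with start < 2162 and end > 645 Ma: Orosirian (2050–1800), Statherian (1800–1600), Calymmian (1600–1400), Ectasian (1400–1200), Stenian (1200–1000), Tonian (1000–720).
That is 6 complete periods.

6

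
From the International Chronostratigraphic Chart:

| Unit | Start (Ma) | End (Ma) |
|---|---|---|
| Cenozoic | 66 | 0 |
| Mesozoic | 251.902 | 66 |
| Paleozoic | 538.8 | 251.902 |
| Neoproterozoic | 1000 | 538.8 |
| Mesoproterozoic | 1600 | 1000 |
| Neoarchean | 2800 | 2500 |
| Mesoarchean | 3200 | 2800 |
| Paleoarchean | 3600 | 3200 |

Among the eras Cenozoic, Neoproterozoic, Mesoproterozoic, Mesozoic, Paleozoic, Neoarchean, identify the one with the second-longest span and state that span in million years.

Durations: Cenozoic 66; Neoproterozoic 461.2; Mesoproterozoic 600; Mesozoic 185.902; Paleozoic 286.898; Neoarchean 300 Myr.
Sorted longest-first: Mesoproterozoic (600), Neoproterozoic (461.2), Neoarchean (300), Paleozoic (286.898), Mesozoic (185.902), Cenozoic (66).
The second longest is Neoproterozoic at 461.2 Myr.

Neoproterozoic, 461.2 million years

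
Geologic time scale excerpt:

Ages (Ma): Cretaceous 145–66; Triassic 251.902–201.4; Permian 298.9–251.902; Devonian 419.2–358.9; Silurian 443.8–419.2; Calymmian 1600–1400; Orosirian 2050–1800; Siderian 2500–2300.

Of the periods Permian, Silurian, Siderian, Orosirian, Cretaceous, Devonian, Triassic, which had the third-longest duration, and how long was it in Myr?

Cretaceous, 79 million years

Durations: Permian 46.998; Silurian 24.6; Siderian 200; Orosirian 250; Cretaceous 79; Devonian 60.3; Triassic 50.502 Myr.
Sorted longest-first: Orosirian (250), Siderian (200), Cretaceous (79), Devonian (60.3), Triassic (50.502), Permian (46.998), Silurian (24.6).
The third longest is Cretaceous at 79 Myr.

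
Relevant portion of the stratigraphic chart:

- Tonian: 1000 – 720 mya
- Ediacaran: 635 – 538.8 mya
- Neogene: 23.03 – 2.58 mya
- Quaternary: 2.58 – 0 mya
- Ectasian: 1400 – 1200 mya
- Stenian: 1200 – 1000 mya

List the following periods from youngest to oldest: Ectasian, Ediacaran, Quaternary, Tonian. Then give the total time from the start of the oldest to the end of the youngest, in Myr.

Quaternary → Ediacaran → Tonian → Ectasian; total span 1400 Myr

Start ages (Ma): Ectasian 1400, Tonian 1000, Ediacaran 635, Quaternary 2.58.
Ordered youngest to oldest: Quaternary, Ediacaran, Tonian, Ectasian.
Span = 1400 − 0 = 1400 Myr.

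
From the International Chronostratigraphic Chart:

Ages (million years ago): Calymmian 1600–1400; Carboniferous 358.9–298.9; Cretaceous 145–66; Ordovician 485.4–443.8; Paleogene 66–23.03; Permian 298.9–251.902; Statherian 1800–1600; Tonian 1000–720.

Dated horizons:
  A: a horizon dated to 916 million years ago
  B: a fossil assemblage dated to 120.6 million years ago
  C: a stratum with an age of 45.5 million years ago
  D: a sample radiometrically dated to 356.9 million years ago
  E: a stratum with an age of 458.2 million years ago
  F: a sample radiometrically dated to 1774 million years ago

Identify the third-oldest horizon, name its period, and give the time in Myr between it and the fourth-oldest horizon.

E, in the Ordovician; 101.3 million years to D

Larger Ma means older, so oldest first: F 1774 > A 916 > E 458.2 > D 356.9 > B 120.6 > C 45.5.
Counting 3 along gives E (458.2 Ma); the excerpt puts that inside the Ordovician, 485.4–443.8 Ma.
Next in line is D (356.9 Ma), and 458.2 − 356.9 = 101.3 Myr.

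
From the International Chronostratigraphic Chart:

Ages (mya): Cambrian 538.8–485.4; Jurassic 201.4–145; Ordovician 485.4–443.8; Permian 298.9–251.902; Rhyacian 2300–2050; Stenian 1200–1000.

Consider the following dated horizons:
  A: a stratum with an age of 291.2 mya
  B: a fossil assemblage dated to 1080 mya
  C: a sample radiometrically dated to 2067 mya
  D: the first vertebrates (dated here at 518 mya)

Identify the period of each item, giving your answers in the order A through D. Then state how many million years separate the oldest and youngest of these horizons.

A — Permian; B — Stenian; C — Rhyacian; D — Cambrian; span 1775.8 million years

A: 291.2 Ma lies in 298.9–251.902 Ma, so Permian.
B: 1080 Ma lies in 1200–1000 Ma, so Stenian.
C: 2067 Ma lies in 2300–2050 Ma, so Rhyacian.
D: 518 Ma lies in 538.8–485.4 Ma, so Cambrian.
Oldest = 2067 Ma, youngest = 291.2 Ma → span 1775.8 Myr.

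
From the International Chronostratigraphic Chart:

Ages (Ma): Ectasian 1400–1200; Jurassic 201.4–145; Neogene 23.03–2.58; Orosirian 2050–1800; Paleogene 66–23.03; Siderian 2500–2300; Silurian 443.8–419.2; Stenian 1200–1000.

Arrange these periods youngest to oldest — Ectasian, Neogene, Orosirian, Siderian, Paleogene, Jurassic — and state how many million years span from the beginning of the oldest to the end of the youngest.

From the excerpt: Ectasian 1400–1200; Neogene 23.03–2.58; Orosirian 2050–1800; Siderian 2500–2300; Paleogene 66–23.03; Jurassic 201.4–145 (Ma).
Larger Ma is earlier, so the oldest is Siderian and the youngest is Neogene; youngest to oldest: Neogene, Paleogene, Jurassic, Ectasian, Orosirian, Siderian.
Oldest start 2500 minus youngest end 2.58 gives 2497.42 Myr overall.

Neogene, Paleogene, Jurassic, Ectasian, Orosirian, Siderian; total span 2497.42 Myr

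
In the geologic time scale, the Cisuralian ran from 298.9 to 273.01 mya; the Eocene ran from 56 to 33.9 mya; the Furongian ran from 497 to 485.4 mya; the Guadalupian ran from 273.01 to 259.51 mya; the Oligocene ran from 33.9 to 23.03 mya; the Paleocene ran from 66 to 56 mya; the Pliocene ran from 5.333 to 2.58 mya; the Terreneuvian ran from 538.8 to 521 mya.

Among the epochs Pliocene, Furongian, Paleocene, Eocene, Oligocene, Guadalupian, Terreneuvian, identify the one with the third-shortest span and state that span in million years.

Oligocene, 10.87 million years

Durations: Pliocene 2.753; Furongian 11.6; Paleocene 10; Eocene 22.1; Oligocene 10.87; Guadalupian 13.5; Terreneuvian 17.8 Myr.
Sorted shortest-first: Pliocene (2.753), Paleocene (10), Oligocene (10.87), Furongian (11.6), Guadalupian (13.5), Terreneuvian (17.8), Eocene (22.1).
The third shortest is Oligocene at 10.87 Myr.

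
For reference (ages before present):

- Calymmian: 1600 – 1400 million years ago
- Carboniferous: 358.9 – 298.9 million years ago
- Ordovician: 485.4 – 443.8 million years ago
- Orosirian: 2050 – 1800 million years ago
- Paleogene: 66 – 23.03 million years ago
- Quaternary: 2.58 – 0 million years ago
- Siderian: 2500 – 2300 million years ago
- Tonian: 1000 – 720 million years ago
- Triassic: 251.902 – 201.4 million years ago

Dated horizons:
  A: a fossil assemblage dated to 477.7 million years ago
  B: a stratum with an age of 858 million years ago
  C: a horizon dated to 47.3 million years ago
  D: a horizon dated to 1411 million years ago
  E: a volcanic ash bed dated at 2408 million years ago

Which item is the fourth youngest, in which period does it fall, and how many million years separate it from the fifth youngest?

D, in the Calymmian; 997 million years to E

Smaller Ma means younger, so youngest first: C 47.3 < A 477.7 < B 858 < D 1411 < E 2408.
Counting 4 along gives D (1411 Ma); the excerpt puts that inside the Calymmian, 1600–1400 Ma.
Next in line is E (2408 Ma), and 2408 − 1411 = 997 Myr.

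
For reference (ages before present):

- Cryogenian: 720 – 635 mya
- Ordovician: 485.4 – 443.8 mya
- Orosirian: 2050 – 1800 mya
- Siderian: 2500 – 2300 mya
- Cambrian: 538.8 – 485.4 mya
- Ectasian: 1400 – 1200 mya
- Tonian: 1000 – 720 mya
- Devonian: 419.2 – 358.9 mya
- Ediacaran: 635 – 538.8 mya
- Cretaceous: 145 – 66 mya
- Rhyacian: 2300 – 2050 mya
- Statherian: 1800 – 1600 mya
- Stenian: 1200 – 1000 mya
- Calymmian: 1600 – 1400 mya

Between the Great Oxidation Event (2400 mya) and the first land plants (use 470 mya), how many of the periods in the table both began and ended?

2400 Ma sits inside the Siderian (2500–2300) and 470 Ma inside the Ordovician (485.4–443.8); neither of those is wholly between the two dates.
The listed periods lying completely between them are Rhyacian, Orosirian, Statherian, Calymmian, Ectasian, Stenian, Tonian, Cryogenian, Ediacaran, Cambrian — 10 in all.

10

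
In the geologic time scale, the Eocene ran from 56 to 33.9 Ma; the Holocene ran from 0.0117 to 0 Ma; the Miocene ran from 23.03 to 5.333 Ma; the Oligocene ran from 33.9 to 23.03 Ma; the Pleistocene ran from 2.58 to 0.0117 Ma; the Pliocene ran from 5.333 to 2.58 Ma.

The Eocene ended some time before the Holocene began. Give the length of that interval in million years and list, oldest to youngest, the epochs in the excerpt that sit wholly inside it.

The Eocene closes at 33.9 Ma and the Holocene opens at 0.0117 Ma, so the interval is 33.9 − 0.0117 = 33.8883 Myr.
An epoch fits inside if it starts at or after 33.9 Ma and ends at or before 0.0117 Ma; oldest first that gives Oligocene, Miocene, Pliocene, Pleistocene.

33.8883 million years; Oligocene, Miocene, Pliocene, Pleistocene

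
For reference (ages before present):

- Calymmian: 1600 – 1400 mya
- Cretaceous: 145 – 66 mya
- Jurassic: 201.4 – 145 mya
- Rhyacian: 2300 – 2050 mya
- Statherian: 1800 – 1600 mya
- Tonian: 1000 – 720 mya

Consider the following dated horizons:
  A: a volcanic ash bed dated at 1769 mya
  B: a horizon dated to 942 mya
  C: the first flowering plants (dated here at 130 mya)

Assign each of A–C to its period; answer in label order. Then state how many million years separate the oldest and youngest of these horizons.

Match each age against the start–end ranges in the excerpt: A = 1769 Ma → Statherian (1800–1600); B = 942 Ma → Tonian (1000–720); C = 130 Ma → Cretaceous (145–66).
The largest age is 1769 Ma and the smallest is 130 Ma; their difference is 1639 Myr.

A — Statherian; B — Tonian; C — Cretaceous; span 1639 million years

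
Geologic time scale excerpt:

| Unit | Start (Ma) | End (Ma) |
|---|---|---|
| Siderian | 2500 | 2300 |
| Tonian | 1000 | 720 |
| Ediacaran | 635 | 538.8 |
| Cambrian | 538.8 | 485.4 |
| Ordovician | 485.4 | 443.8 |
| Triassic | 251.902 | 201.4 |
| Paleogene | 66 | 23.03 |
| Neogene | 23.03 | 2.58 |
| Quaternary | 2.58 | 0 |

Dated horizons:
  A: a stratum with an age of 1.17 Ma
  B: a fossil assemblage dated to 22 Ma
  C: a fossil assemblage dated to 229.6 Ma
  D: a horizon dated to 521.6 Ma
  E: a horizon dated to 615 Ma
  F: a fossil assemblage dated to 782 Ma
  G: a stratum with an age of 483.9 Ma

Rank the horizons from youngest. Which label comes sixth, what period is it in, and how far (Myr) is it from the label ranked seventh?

Smaller Ma means younger, so youngest first: A 1.17 < B 22 < C 229.6 < G 483.9 < D 521.6 < E 615 < F 782.
Counting 6 along gives E (615 Ma); the excerpt puts that inside the Ediacaran, 635–538.8 Ma.
Next in line is F (782 Ma), and 782 − 615 = 167 Myr.

E, in the Ediacaran; 167 million years to F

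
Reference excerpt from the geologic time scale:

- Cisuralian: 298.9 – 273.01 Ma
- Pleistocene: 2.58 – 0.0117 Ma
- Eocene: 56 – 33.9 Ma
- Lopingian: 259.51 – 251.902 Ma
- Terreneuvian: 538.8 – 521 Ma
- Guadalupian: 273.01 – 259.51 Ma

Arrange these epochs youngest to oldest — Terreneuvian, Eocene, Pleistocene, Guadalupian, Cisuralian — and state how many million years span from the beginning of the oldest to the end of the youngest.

Pleistocene, Eocene, Guadalupian, Cisuralian, Terreneuvian; total span 538.7883 Myr

From the excerpt: Terreneuvian 538.8–521; Eocene 56–33.9; Pleistocene 2.58–0.0117; Guadalupian 273.01–259.51; Cisuralian 298.9–273.01 (Ma).
Larger Ma is earlier, so the oldest is Terreneuvian and the youngest is Pleistocene; youngest to oldest: Pleistocene, Eocene, Guadalupian, Cisuralian, Terreneuvian.
Oldest start 538.8 minus youngest end 0.0117 gives 538.7883 Myr overall.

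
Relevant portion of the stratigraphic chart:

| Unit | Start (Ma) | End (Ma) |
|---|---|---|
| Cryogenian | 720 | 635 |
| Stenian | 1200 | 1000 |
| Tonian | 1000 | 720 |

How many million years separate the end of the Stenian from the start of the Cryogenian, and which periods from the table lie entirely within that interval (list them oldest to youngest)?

End of Stenian = 1000 Ma; start of Cryogenian = 720 Ma.
Gap = 1000 − 720 = 280 Myr.
Periods wholly inside 1000–720 Ma: Tonian (1000–720).

280 million years; Tonian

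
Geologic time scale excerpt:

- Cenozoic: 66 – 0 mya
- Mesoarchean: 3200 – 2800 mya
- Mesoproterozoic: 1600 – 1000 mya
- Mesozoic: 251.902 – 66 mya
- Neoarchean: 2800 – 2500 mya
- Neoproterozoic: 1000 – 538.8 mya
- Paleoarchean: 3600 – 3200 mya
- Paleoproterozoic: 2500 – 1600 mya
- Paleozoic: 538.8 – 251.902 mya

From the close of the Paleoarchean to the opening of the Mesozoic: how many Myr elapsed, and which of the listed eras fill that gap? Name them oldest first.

2948.098 million years; Mesoarchean, Neoarchean, Paleoproterozoic, Mesoproterozoic, Neoproterozoic, Paleozoic

End of Paleoarchean = 3200 Ma; start of Mesozoic = 251.902 Ma.
Gap = 3200 − 251.902 = 2948.098 Myr.
Eras wholly inside 3200–251.902 Ma: Mesoarchean (3200–2800), Neoarchean (2800–2500), Paleoproterozoic (2500–1600), Mesoproterozoic (1600–1000), Neoproterozoic (1000–538.8), Paleozoic (538.8–251.902).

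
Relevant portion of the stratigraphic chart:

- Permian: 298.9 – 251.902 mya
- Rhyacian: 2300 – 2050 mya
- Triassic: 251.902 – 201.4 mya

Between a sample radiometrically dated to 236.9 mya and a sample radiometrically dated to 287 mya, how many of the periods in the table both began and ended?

The older date is 287 Ma and the younger is 236.9 Ma.
No period both begins after 287 Ma and ends before 236.9 Ma, so the count is 0.

0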